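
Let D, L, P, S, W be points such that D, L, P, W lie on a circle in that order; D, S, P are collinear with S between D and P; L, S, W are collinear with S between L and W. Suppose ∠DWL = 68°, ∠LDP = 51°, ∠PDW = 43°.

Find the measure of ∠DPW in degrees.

1. ∠DSW = 69°  [△DSW]
2. ∠LWP = 51°  [same arc LP]
3. ∠PSW = 111°  [linear pair at S on DP]
4. ∠DPW = 18°  [△PSW]

∠DPW = 18°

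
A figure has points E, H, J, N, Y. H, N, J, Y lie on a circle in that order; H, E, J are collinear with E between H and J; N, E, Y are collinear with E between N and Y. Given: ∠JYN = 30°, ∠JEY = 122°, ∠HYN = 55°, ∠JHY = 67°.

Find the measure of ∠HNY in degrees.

1. ∠JHN = 30°  [same arc NJ]
2. ∠HEN = 122°  [vertical angles at E]
3. ∠HNY = 28°  [△HEN]

∠HNY = 28°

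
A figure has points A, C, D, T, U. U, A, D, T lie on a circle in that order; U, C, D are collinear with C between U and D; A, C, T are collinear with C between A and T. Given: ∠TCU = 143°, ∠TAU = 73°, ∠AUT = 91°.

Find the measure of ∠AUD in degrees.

1. ∠ACD = 143°  [vertical angles at C]
2. ∠ACU = 37°  [linear pair at C on UD]
3. ∠AUD = 70°  [△UCA]

∠AUD = 70°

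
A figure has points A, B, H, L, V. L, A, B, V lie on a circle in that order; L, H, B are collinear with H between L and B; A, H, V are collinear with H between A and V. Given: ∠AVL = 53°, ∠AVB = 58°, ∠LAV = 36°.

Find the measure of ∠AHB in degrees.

1. ∠ALB = 58°  [same arc AB]
2. ∠AHL = 86°  [△LHA]
3. ∠AHB = 94°  [linear pair at H on LB]

∠AHB = 94°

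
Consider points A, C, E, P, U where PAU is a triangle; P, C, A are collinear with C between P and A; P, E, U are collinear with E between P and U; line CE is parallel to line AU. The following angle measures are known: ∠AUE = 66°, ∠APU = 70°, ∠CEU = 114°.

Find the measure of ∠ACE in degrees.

∠ACE = 136°

1. ∠AUP = 66°  [E on ray UP]
2. ∠PAU = 44°  [△PAU]
3. ∠ECP = 44°  [CE∥AU, corresponding at C]
4. ∠ACE = 136°  [linear pair at C on PA]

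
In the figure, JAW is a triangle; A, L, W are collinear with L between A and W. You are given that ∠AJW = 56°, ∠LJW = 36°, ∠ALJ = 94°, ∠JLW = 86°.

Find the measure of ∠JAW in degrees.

∠JAW = 66°

1. ∠JWL = 58°  [△JLW]
2. ∠AWJ = 58°  [L on ray WA]
3. ∠JAW = 66°  [△JAW]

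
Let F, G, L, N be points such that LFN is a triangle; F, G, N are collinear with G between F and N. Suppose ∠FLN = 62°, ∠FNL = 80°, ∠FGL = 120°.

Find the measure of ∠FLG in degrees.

∠FLG = 22°

1. ∠LFN = 38°  [△LFN]
2. ∠GFL = 38°  [G on ray FN]
3. ∠FLG = 22°  [△LFG]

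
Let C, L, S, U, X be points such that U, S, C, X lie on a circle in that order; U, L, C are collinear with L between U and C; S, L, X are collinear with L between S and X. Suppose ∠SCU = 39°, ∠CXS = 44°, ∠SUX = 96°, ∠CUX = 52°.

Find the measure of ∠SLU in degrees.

1. ∠SXU = 39°  [same arc US]
2. ∠CUS = 44°  [same arc SC]
3. ∠USX = 45°  [△USX]
4. ∠SLU = 91°  [△ULS]

∠SLU = 91°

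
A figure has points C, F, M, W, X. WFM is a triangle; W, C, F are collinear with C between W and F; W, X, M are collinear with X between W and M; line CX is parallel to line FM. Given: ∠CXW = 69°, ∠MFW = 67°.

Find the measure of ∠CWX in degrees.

∠CWX = 44°

1. ∠FMW = 69°  [CX∥FM, corresponding at X]
2. ∠FWM = 44°  [△WFM]
3. ∠CWX = 44°  [C on WF, X on WM]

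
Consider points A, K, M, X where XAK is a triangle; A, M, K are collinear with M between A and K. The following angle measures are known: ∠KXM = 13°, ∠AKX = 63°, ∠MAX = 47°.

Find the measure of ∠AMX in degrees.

1. ∠MKX = 63°  [M on ray KA]
2. ∠KMX = 104°  [△XMK]
3. ∠AMX = 76°  [linear pair at M on AK]

∠AMX = 76°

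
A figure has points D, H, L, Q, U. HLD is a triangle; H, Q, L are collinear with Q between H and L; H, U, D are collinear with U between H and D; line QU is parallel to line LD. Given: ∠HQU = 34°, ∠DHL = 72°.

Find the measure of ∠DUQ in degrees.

1. ∠DLH = 34°  [QU∥LD, corresponding at Q]
2. ∠HDL = 74°  [△HLD]
3. ∠HUQ = 74°  [QU∥LD, corresponding at U]
4. ∠DUQ = 106°  [linear pair at U on HD]

∠DUQ = 106°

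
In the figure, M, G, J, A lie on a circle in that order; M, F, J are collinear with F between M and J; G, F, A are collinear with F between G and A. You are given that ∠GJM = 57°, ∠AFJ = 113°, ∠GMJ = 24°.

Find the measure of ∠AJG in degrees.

∠AJG = 100°

1. ∠GAM = 57°  [same arc MG]
2. ∠GFM = 113°  [vertical angles at F]
3. ∠AGM = 43°  [△MFG]
4. ∠AMG = 80°  [△MGA]
5. ∠AJG = 100°  [cyclic MGJA, opposite ∠M+∠J]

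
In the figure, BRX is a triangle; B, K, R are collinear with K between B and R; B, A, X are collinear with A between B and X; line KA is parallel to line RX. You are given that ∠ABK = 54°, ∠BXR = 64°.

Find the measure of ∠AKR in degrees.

∠AKR = 118°

1. ∠RBX = 54°  [K on BR, A on BX]
2. ∠BRX = 62°  [△BRX]
3. ∠AKB = 62°  [KA∥RX, corresponding at K]
4. ∠AKR = 118°  [linear pair at K on BR]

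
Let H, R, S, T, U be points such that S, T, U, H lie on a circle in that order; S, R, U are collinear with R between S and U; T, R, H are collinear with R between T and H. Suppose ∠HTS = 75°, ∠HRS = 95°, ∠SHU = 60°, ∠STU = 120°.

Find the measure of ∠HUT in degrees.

∠HUT = 115°

1. ∠HUS = 75°  [same arc SH]
2. ∠HRU = 85°  [linear pair at R on SU]
3. ∠HSU = 45°  [△SUH]
4. ∠THU = 20°  [△URH]
5. ∠HTU = 45°  [same arc UH]
6. ∠HUT = 115°  [△TUH]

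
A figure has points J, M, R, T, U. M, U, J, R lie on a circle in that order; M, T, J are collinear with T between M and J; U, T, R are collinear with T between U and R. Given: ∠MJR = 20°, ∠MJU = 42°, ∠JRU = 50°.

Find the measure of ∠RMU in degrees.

∠RMU = 118°

1. ∠MUR = 20°  [same arc MR]
2. ∠MRU = 42°  [same arc MU]
3. ∠RMU = 118°  [△MUR]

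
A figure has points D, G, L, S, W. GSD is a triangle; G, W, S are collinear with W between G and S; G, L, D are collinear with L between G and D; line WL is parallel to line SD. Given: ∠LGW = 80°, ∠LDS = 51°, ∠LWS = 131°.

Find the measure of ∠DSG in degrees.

∠DSG = 49°

1. ∠DGS = 80°  [W on GS, L on GD]
2. ∠GDS = 51°  [L on ray DG]
3. ∠DSG = 49°  [△GSD]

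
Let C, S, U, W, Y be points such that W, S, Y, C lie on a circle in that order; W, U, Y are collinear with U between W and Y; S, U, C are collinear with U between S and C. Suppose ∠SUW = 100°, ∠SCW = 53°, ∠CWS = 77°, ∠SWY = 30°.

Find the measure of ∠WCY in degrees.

∠WCY = 83°

1. ∠SYW = 53°  [same arc WS]
2. ∠WSY = 97°  [△WSY]
3. ∠WCY = 83°  [cyclic WSYC, opposite ∠S+∠C]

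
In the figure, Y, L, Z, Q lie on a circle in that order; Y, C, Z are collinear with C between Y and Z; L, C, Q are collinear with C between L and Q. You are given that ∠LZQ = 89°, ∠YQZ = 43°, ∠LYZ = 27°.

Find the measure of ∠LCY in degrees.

∠LCY = 80°

1. ∠YLZ = 137°  [cyclic YLZQ, opposite ∠L+∠Q]
2. ∠LQZ = 27°  [same arc LZ]
3. ∠LZY = 16°  [△YLZ]
4. ∠QLZ = 64°  [△LZQ]
5. ∠LCZ = 100°  [△LCZ]
6. ∠LCY = 80°  [linear pair at C on YZ]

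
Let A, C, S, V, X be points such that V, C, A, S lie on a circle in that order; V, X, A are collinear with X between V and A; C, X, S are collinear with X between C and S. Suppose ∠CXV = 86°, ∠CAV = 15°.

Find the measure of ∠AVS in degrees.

∠AVS = 71°

1. ∠AXS = 86°  [vertical angles at X]
2. ∠CSV = 15°  [same arc VC]
3. ∠SXV = 94°  [linear pair at X on VA]
4. ∠AVS = 71°  [△VXS]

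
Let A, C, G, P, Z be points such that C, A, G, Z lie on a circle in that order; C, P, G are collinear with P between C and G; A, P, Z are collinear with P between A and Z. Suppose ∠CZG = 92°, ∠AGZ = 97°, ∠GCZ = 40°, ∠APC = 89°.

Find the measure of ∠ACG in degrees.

∠ACG = 43°

1. ∠CGZ = 48°  [△CGZ]
2. ∠CAZ = 48°  [same arc CZ]
3. ∠ACG = 43°  [△CPA]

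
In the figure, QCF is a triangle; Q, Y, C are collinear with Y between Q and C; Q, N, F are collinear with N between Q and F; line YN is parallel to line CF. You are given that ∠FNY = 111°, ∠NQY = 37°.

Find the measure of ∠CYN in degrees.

∠CYN = 106°

1. ∠QNY = 69°  [linear pair at N on QF]
2. ∠NYQ = 74°  [△QYN]
3. ∠CYN = 106°  [linear pair at Y on QC]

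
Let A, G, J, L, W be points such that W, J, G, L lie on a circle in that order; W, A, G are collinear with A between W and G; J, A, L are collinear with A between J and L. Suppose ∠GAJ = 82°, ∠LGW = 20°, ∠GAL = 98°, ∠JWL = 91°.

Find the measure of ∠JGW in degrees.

1. ∠LJW = 20°  [same arc WL]
2. ∠JLW = 69°  [△WJL]
3. ∠JGW = 69°  [same arc WJ]

∠JGW = 69°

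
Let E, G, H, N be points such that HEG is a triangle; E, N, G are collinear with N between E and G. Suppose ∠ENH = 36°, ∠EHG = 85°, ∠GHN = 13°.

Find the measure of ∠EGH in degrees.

∠EGH = 23°

1. ∠GNH = 144°  [linear pair at N on EG]
2. ∠HGN = 23°  [△HNG]
3. ∠EGH = 23°  [N on ray GE]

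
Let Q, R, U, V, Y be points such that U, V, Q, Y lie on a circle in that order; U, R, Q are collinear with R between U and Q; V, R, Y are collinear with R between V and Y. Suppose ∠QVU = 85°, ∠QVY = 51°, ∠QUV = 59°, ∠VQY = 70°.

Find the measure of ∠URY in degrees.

1. ∠UQV = 36°  [△UVQ]
2. ∠QUY = 51°  [same arc QY]
3. ∠UYV = 36°  [same arc UV]
4. ∠URY = 93°  [△URY]

∠URY = 93°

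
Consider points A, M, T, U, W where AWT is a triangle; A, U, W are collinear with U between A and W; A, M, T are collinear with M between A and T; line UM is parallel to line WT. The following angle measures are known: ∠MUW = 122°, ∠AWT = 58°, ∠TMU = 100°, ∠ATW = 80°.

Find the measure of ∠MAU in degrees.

∠MAU = 42°

1. ∠AUM = 58°  [linear pair at U on AW]
2. ∠AMU = 80°  [linear pair at M on AT]
3. ∠MAU = 42°  [△AUM]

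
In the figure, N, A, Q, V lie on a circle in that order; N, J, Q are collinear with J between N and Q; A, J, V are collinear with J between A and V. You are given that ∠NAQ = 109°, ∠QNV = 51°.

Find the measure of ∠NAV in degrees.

1. ∠NVQ = 71°  [cyclic NAQV, opposite ∠A+∠V]
2. ∠NQV = 58°  [△NQV]
3. ∠NAV = 58°  [same arc NV]

∠NAV = 58°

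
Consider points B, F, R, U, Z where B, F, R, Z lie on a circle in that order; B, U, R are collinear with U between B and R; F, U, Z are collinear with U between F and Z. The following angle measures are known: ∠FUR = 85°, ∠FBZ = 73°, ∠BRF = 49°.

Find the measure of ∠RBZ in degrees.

∠RBZ = 46°

1. ∠BUZ = 85°  [vertical angles at U]
2. ∠BZF = 49°  [same arc BF]
3. ∠RBZ = 46°  [△BUZ]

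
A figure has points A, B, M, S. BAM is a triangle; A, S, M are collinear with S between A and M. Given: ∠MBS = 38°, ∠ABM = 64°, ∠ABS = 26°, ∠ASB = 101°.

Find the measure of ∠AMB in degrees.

∠AMB = 63°

1. ∠BAS = 53°  [△BAS]
2. ∠BAM = 53°  [S on ray AM]
3. ∠AMB = 63°  [△BAM]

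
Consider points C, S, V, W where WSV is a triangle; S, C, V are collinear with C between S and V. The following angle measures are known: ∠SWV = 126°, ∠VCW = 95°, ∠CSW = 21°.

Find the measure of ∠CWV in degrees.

∠CWV = 52°

1. ∠VSW = 21°  [C on ray SV]
2. ∠SVW = 33°  [△WSV]
3. ∠CVW = 33°  [C on ray VS]
4. ∠CWV = 52°  [△WCV]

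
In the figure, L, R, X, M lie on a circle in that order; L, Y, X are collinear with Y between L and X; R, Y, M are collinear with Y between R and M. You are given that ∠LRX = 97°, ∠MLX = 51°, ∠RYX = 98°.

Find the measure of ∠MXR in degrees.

∠MXR = 77°

1. ∠LMX = 83°  [cyclic LRXM, opposite ∠R+∠M]
2. ∠LXM = 46°  [△LXM]
3. ∠LYM = 98°  [vertical angles at Y]
4. ∠LRM = 46°  [same arc LM]
5. ∠LMR = 31°  [△LYM]
6. ∠MLR = 103°  [△LRM]
7. ∠MXR = 77°  [cyclic LRXM, opposite ∠L+∠X]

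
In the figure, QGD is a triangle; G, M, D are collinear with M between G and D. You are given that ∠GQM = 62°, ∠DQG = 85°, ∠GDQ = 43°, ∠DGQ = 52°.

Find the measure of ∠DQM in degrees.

∠DQM = 23°

1. ∠MDQ = 43°  [M on ray DG]
2. ∠MGQ = 52°  [M on ray GD]
3. ∠GMQ = 66°  [△QGM]
4. ∠DMQ = 114°  [linear pair at M on GD]
5. ∠DQM = 23°  [△QMD]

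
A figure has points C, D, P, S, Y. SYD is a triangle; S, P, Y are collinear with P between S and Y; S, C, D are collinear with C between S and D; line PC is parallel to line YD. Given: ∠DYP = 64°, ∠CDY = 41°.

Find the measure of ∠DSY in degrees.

1. ∠DYS = 64°  [P on ray YS]
2. ∠SDY = 41°  [C on ray DS]
3. ∠DSY = 75°  [△SYD]

∠DSY = 75°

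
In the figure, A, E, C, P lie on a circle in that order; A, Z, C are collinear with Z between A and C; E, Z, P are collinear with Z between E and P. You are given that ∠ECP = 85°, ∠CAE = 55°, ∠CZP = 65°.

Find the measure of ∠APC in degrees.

∠APC = 80°

1. ∠CPE = 55°  [same arc EC]
2. ∠ACP = 60°  [△CZP]
3. ∠CEP = 40°  [△ECP]
4. ∠CAP = 40°  [same arc CP]
5. ∠APC = 80°  [△ACP]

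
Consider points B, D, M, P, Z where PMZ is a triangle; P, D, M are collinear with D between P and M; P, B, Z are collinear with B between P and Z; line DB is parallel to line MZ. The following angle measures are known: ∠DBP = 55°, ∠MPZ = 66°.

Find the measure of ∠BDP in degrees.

∠BDP = 59°

1. ∠MZP = 55°  [DB∥MZ, corresponding at B]
2. ∠PMZ = 59°  [△PMZ]
3. ∠BDP = 59°  [DB∥MZ, corresponding at D]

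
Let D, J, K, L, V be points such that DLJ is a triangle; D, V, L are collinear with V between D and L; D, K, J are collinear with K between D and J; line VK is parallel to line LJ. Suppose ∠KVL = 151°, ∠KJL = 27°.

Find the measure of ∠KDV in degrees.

1. ∠DVK = 29°  [linear pair at V on DL]
2. ∠DJL = 27°  [K on ray JD]
3. ∠DLJ = 29°  [VK∥LJ, corresponding at V]
4. ∠JDL = 124°  [△DLJ]
5. ∠KDV = 124°  [V on DL, K on DJ]

∠KDV = 124°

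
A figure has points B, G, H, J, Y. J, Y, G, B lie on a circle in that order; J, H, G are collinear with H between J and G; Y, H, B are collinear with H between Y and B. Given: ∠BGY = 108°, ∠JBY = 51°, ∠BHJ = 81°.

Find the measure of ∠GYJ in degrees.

1. ∠BJY = 72°  [cyclic JYGB, opposite ∠J+∠G]
2. ∠BYJ = 57°  [△JYB]
3. ∠BJG = 48°  [△JHB]
4. ∠BGJ = 57°  [same arc JB]
5. ∠GBJ = 75°  [△JGB]
6. ∠GYJ = 105°  [cyclic JYGB, opposite ∠Y+∠B]

∠GYJ = 105°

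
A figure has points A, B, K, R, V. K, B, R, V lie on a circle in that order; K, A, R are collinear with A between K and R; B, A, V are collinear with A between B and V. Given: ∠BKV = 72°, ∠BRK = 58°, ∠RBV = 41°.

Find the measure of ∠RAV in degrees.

1. ∠BVK = 58°  [same arc KB]
2. ∠RKV = 41°  [same arc RV]
3. ∠KAV = 81°  [△KAV]
4. ∠RAV = 99°  [linear pair at A on KR]

∠RAV = 99°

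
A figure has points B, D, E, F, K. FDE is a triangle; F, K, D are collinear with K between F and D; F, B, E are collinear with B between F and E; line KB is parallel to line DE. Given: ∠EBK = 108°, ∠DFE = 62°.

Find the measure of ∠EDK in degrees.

∠EDK = 46°

1. ∠FBK = 72°  [linear pair at B on FE]
2. ∠BFK = 62°  [K on FD, B on FE]
3. ∠BKF = 46°  [△FKB]
4. ∠BKD = 134°  [linear pair at K on FD]
5. ∠EDK = 46°  [KB∥DE, co-interior at D–K]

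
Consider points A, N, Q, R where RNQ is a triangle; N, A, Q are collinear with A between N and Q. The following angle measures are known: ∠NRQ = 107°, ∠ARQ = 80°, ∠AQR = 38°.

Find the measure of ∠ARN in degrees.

1. ∠QAR = 62°  [△RAQ]
2. ∠NQR = 38°  [A on ray QN]
3. ∠NAR = 118°  [linear pair at A on NQ]
4. ∠QNR = 35°  [△RNQ]
5. ∠ANR = 35°  [A on ray NQ]
6. ∠ARN = 27°  [△RNA]

∠ARN = 27°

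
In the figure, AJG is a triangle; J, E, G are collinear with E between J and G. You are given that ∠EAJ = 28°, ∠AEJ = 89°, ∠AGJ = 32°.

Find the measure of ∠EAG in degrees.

∠EAG = 57°

1. ∠AEG = 91°  [linear pair at E on JG]
2. ∠AGE = 32°  [E on ray GJ]
3. ∠EAG = 57°  [△AEG]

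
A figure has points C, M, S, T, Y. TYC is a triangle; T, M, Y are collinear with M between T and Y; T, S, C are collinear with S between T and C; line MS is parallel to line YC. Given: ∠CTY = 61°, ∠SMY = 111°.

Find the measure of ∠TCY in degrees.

∠TCY = 50°

1. ∠MTS = 61°  [M on TY, S on TC]
2. ∠SMT = 69°  [linear pair at M on TY]
3. ∠MST = 50°  [△TMS]
4. ∠TCY = 50°  [MS∥YC, corresponding at S]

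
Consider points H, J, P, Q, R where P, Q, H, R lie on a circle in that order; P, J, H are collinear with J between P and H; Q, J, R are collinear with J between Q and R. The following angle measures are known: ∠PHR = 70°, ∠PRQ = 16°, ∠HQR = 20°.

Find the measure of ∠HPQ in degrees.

∠HPQ = 74°

1. ∠PQR = 70°  [same arc PR]
2. ∠PHQ = 16°  [same arc PQ]
3. ∠HJQ = 144°  [△QJH]
4. ∠PJQ = 36°  [linear pair at J on PH]
5. ∠HPQ = 74°  [△PJQ]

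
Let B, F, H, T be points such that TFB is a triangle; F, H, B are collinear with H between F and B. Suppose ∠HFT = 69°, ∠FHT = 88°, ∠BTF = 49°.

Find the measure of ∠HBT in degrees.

1. ∠BFT = 69°  [H on ray FB]
2. ∠FBT = 62°  [△TFB]
3. ∠HBT = 62°  [H on ray BF]

∠HBT = 62°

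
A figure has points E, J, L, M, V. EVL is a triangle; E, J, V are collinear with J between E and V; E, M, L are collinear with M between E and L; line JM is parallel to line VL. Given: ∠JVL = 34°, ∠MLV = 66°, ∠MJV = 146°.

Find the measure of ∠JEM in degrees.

1. ∠ELV = 66°  [M on ray LE]
2. ∠EJM = 34°  [linear pair at J on EV]
3. ∠EMJ = 66°  [JM∥VL, corresponding at M]
4. ∠JEM = 80°  [△EJM]

∠JEM = 80°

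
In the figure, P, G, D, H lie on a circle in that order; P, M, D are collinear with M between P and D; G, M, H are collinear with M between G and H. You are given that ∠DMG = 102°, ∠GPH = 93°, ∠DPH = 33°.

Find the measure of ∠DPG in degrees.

1. ∠GDH = 87°  [cyclic PGDH, opposite ∠P+∠D]
2. ∠DGH = 33°  [same arc DH]
3. ∠DHG = 60°  [△GDH]
4. ∠DPG = 60°  [same arc GD]

∠DPG = 60°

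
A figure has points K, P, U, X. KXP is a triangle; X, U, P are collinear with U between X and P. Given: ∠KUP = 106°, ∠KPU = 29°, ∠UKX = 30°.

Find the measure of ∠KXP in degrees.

∠KXP = 76°

1. ∠KUX = 74°  [linear pair at U on XP]
2. ∠KXU = 76°  [△KXU]
3. ∠KXP = 76°  [U on ray XP]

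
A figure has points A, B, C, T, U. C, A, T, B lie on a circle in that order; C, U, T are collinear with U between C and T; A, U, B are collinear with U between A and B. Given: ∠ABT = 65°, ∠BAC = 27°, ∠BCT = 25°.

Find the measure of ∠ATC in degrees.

∠ATC = 63°

1. ∠ACT = 65°  [same arc AT]
2. ∠AUC = 88°  [△CUA]
3. ∠BAT = 25°  [same arc TB]
4. ∠AUT = 92°  [linear pair at U on CT]
5. ∠ATC = 63°  [△AUT]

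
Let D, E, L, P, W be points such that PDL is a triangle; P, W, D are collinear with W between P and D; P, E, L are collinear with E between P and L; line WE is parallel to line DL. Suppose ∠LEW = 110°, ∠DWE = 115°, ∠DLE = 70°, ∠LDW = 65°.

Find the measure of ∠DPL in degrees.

∠DPL = 45°

1. ∠DLP = 70°  [E on ray LP]
2. ∠LDP = 65°  [W on ray DP]
3. ∠DPL = 45°  [△PDL]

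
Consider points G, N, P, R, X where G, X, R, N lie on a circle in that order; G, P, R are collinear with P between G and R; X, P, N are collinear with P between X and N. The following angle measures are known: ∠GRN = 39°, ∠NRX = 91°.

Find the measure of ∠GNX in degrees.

1. ∠GXN = 39°  [same arc GN]
2. ∠NGX = 89°  [cyclic GXRN, opposite ∠G+∠R]
3. ∠GNX = 52°  [△GXN]

∠GNX = 52°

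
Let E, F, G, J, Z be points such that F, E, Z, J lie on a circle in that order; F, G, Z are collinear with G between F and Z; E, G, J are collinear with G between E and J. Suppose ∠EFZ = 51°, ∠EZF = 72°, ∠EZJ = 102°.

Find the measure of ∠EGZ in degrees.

∠EGZ = 81°

1. ∠EJZ = 51°  [same arc EZ]
2. ∠JEZ = 27°  [△EZJ]
3. ∠EGZ = 81°  [△EGZ]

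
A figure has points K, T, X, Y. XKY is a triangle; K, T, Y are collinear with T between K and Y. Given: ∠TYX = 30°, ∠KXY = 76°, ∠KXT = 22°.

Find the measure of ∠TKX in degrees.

1. ∠KYX = 30°  [T on ray YK]
2. ∠XKY = 74°  [△XKY]
3. ∠TKX = 74°  [T on ray KY]

∠TKX = 74°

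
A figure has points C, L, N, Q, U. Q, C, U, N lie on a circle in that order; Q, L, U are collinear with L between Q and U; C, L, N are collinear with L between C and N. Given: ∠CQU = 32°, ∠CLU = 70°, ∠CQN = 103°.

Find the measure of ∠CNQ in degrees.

∠CNQ = 39°

1. ∠CLQ = 110°  [linear pair at L on QU]
2. ∠NCQ = 38°  [△QLC]
3. ∠CNQ = 39°  [△QCN]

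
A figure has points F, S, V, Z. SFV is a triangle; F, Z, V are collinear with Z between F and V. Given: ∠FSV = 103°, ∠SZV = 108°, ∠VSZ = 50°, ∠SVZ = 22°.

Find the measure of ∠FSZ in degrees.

1. ∠FZS = 72°  [linear pair at Z on FV]
2. ∠FVS = 22°  [Z on ray VF]
3. ∠SFV = 55°  [△SFV]
4. ∠SFZ = 55°  [Z on ray FV]
5. ∠FSZ = 53°  [△SFZ]

∠FSZ = 53°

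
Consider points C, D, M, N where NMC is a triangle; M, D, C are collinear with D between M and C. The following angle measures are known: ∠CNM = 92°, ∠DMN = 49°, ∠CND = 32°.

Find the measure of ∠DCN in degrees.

1. ∠CMN = 49°  [D on ray MC]
2. ∠MCN = 39°  [△NMC]
3. ∠DCN = 39°  [D on ray CM]

∠DCN = 39°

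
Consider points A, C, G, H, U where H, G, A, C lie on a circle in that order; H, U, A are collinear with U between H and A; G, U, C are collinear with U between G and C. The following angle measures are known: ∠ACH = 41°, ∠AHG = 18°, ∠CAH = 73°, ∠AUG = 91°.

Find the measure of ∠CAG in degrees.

1. ∠AGH = 139°  [cyclic HGAC, opposite ∠G+∠C]
2. ∠ACG = 18°  [same arc GA]
3. ∠GAH = 23°  [△HGA]
4. ∠AGC = 66°  [△GUA]
5. ∠CAG = 96°  [△GAC]

∠CAG = 96°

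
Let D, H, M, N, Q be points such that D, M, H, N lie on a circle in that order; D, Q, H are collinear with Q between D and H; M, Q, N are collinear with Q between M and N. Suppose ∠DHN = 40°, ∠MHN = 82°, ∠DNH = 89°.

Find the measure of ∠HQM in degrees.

∠HQM = 87°

1. ∠DMN = 40°  [same arc DN]
2. ∠HDN = 51°  [△DHN]
3. ∠MDN = 98°  [cyclic DMHN, opposite ∠D+∠H]
4. ∠DNM = 42°  [△DMN]
5. ∠HMN = 51°  [same arc HN]
6. ∠DHM = 42°  [same arc DM]
7. ∠HQM = 87°  [△MQH]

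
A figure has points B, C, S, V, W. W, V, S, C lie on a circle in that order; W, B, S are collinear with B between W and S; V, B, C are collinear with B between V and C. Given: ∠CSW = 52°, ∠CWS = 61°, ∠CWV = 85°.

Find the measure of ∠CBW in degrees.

1. ∠CVW = 52°  [same arc WC]
2. ∠VCW = 43°  [△WVC]
3. ∠CBW = 76°  [△WBC]

∠CBW = 76°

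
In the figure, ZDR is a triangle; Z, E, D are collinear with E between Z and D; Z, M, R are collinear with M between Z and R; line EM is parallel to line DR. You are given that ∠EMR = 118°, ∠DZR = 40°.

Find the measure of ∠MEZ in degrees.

∠MEZ = 78°

1. ∠EMZ = 62°  [linear pair at M on ZR]
2. ∠EZM = 40°  [E on ZD, M on ZR]
3. ∠MEZ = 78°  [△ZEM]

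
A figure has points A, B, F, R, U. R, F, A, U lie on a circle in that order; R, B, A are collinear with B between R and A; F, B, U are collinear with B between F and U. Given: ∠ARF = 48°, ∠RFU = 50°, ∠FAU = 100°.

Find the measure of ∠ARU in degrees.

∠ARU = 32°

1. ∠AUF = 48°  [same arc FA]
2. ∠AFU = 32°  [△FAU]
3. ∠ARU = 32°  [same arc AU]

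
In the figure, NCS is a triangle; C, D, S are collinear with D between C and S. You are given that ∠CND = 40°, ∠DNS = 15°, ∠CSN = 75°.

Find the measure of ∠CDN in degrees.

1. ∠DSN = 75°  [D on ray SC]
2. ∠NDS = 90°  [△NDS]
3. ∠CDN = 90°  [linear pair at D on CS]

∠CDN = 90°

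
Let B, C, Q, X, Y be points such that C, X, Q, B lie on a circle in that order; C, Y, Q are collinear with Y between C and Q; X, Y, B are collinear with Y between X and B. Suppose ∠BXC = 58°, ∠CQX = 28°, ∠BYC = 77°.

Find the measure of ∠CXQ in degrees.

1. ∠BQC = 58°  [same arc CB]
2. ∠CBX = 28°  [same arc CX]
3. ∠BCQ = 75°  [△CYB]
4. ∠CBQ = 47°  [△CQB]
5. ∠CXQ = 133°  [cyclic CXQB, opposite ∠X+∠B]

∠CXQ = 133°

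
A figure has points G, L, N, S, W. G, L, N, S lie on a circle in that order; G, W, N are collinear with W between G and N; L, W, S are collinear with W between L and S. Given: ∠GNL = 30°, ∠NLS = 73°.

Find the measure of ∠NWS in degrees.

∠NWS = 103°

1. ∠GSL = 30°  [same arc GL]
2. ∠NGS = 73°  [same arc NS]
3. ∠GWS = 77°  [△GWS]
4. ∠NWS = 103°  [linear pair at W on GN]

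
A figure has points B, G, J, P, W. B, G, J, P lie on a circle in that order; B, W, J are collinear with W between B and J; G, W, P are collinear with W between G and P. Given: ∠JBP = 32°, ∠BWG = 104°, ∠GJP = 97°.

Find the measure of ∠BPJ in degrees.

∠BPJ = 123°

1. ∠JGP = 32°  [same arc JP]
2. ∠JWP = 104°  [vertical angles at W]
3. ∠GPJ = 51°  [△GJP]
4. ∠BJP = 25°  [△JWP]
5. ∠BPJ = 123°  [△BJP]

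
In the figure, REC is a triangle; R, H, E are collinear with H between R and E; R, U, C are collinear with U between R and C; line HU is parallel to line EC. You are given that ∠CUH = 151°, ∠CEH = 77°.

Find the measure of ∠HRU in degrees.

1. ∠HUR = 29°  [linear pair at U on RC]
2. ∠CER = 77°  [H on ray ER]
3. ∠ECR = 29°  [HU∥EC, corresponding at U]
4. ∠CRE = 74°  [△REC]
5. ∠HRU = 74°  [H on RE, U on RC]

∠HRU = 74°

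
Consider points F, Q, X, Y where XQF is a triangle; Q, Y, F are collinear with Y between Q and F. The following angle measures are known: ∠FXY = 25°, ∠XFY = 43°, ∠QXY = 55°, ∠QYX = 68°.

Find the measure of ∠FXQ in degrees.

1. ∠QFX = 43°  [Y on ray FQ]
2. ∠XQY = 57°  [△XQY]
3. ∠FQX = 57°  [Y on ray QF]
4. ∠FXQ = 80°  [△XQF]

∠FXQ = 80°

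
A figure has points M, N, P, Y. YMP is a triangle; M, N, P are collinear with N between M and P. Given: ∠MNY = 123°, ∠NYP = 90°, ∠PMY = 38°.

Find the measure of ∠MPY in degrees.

1. ∠PNY = 57°  [linear pair at N on MP]
2. ∠NPY = 33°  [△YNP]
3. ∠MPY = 33°  [N on ray PM]

∠MPY = 33°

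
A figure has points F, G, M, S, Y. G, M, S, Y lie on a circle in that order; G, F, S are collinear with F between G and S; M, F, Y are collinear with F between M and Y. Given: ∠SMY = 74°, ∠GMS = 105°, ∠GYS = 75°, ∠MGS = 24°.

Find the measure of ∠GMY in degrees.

∠GMY = 31°

1. ∠SGY = 74°  [same arc SY]
2. ∠GSY = 31°  [△GSY]
3. ∠GMY = 31°  [same arc GY]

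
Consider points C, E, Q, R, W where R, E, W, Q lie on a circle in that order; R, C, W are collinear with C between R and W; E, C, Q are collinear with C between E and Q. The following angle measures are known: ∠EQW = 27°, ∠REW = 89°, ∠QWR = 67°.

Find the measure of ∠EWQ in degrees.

∠EWQ = 131°

1. ∠ERW = 27°  [same arc EW]
2. ∠EWR = 64°  [△REW]
3. ∠QER = 67°  [same arc RQ]
4. ∠EQR = 64°  [same arc RE]
5. ∠ERQ = 49°  [△REQ]
6. ∠EWQ = 131°  [cyclic REWQ, opposite ∠R+∠W]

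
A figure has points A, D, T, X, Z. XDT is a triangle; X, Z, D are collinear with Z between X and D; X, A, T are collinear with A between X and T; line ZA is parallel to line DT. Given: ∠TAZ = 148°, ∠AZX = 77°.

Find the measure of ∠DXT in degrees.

∠DXT = 71°

1. ∠XAZ = 32°  [linear pair at A on XT]
2. ∠AXZ = 71°  [△XZA]
3. ∠DXT = 71°  [Z on XD, A on XT]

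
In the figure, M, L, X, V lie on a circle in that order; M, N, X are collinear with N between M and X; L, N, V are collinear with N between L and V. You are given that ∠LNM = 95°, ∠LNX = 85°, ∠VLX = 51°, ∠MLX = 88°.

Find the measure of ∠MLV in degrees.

1. ∠LXM = 44°  [△LNX]
2. ∠LMX = 48°  [△MLX]
3. ∠MLV = 37°  [△MNL]

∠MLV = 37°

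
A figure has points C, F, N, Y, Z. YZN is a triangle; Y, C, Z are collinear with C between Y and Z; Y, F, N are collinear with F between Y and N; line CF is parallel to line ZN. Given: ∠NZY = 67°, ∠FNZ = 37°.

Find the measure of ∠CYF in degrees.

1. ∠YNZ = 37°  [F on ray NY]
2. ∠NYZ = 76°  [△YZN]
3. ∠CYF = 76°  [C on YZ, F on YN]

∠CYF = 76°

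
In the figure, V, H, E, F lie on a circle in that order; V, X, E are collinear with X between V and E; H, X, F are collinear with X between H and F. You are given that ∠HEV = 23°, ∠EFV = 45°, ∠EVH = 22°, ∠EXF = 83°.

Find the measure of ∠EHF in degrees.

1. ∠HFV = 23°  [same arc VH]
2. ∠FXV = 97°  [linear pair at X on VE]
3. ∠EVF = 60°  [△VXF]
4. ∠EHF = 60°  [same arc EF]

∠EHF = 60°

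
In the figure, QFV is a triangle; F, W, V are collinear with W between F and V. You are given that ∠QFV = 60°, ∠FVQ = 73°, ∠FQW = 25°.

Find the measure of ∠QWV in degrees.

∠QWV = 85°

1. ∠QFW = 60°  [W on ray FV]
2. ∠FWQ = 95°  [△QFW]
3. ∠QWV = 85°  [linear pair at W on FV]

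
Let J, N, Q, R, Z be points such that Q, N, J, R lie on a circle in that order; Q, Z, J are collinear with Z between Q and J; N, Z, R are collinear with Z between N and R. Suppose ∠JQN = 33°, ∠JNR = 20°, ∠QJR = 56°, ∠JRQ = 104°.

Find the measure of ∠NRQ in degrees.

∠NRQ = 71°

1. ∠JRN = 33°  [same arc NJ]
2. ∠NJR = 127°  [△NJR]
3. ∠QNR = 56°  [same arc QR]
4. ∠NQR = 53°  [cyclic QNJR, opposite ∠Q+∠J]
5. ∠NRQ = 71°  [△QNR]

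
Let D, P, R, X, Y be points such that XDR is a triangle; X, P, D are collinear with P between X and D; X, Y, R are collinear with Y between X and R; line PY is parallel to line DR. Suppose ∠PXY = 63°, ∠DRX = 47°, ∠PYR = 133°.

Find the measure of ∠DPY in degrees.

1. ∠DXR = 63°  [P on XD, Y on XR]
2. ∠RDX = 70°  [△XDR]
3. ∠XPY = 70°  [PY∥DR, corresponding at P]
4. ∠DPY = 110°  [linear pair at P on XD]

∠DPY = 110°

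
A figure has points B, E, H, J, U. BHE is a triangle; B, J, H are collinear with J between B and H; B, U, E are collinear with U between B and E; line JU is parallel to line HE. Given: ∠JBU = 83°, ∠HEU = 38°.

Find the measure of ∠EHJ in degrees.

1. ∠EBH = 83°  [J on BH, U on BE]
2. ∠BEH = 38°  [U on ray EB]
3. ∠BHE = 59°  [△BHE]
4. ∠EHJ = 59°  [J on ray HB]

∠EHJ = 59°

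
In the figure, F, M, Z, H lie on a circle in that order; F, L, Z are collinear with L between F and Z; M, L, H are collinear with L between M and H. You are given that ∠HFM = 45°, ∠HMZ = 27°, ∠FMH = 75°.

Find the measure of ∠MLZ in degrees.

1. ∠FHM = 60°  [△FMH]
2. ∠FZM = 60°  [same arc FM]
3. ∠MLZ = 93°  [△MLZ]

∠MLZ = 93°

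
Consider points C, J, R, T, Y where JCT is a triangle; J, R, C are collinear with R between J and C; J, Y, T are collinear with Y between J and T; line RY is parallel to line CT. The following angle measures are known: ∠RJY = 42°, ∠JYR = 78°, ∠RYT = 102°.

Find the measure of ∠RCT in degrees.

∠RCT = 60°

1. ∠JRY = 60°  [△JRY]
2. ∠CRY = 120°  [linear pair at R on JC]
3. ∠RCT = 60°  [RY∥CT, co-interior at C–R]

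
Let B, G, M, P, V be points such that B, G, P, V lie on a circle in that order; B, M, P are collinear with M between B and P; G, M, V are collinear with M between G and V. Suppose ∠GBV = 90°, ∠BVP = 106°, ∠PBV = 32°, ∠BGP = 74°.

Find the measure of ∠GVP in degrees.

∠GVP = 58°

1. ∠GPV = 90°  [cyclic BGPV, opposite ∠B+∠P]
2. ∠PGV = 32°  [same arc PV]
3. ∠GVP = 58°  [△GPV]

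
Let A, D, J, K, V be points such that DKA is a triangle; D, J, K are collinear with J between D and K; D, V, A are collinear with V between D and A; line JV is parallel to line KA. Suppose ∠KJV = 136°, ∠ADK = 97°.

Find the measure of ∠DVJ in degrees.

1. ∠DJV = 44°  [linear pair at J on DK]
2. ∠JDV = 97°  [J on DK, V on DA]
3. ∠DVJ = 39°  [△DJV]

∠DVJ = 39°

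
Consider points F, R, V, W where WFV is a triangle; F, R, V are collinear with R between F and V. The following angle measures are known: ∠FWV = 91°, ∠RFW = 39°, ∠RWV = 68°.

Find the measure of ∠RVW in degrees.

1. ∠VFW = 39°  [R on ray FV]
2. ∠FVW = 50°  [△WFV]
3. ∠RVW = 50°  [R on ray VF]

∠RVW = 50°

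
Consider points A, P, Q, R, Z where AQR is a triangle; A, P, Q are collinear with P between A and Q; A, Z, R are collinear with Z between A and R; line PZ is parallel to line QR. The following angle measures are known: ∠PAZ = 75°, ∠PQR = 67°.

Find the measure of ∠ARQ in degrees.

1. ∠QAR = 75°  [P on AQ, Z on AR]
2. ∠AQR = 67°  [P on ray QA]
3. ∠ARQ = 38°  [△AQR]

∠ARQ = 38°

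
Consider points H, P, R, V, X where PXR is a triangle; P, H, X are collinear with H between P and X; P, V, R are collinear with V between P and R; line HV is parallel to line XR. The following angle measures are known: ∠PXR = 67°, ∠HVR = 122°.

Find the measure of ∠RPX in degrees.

∠RPX = 55°

1. ∠PHV = 67°  [HV∥XR, corresponding at H]
2. ∠HVP = 58°  [linear pair at V on PR]
3. ∠HPV = 55°  [△PHV]
4. ∠RPX = 55°  [H on PX, V on PR]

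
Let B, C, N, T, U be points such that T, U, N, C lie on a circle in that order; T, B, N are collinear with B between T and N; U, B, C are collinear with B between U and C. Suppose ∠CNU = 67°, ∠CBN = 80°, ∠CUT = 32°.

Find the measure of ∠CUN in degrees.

1. ∠CTU = 113°  [cyclic TUNC, opposite ∠T+∠N]
2. ∠TBU = 80°  [vertical angles at B]
3. ∠TCU = 35°  [△TUC]
4. ∠NBU = 100°  [linear pair at B on TN]
5. ∠TNU = 35°  [same arc TU]
6. ∠CUN = 45°  [△UBN]

∠CUN = 45°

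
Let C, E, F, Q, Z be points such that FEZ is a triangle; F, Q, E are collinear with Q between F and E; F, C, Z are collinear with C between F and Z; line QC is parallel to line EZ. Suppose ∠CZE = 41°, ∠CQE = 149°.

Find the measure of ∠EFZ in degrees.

∠EFZ = 108°

1. ∠EZF = 41°  [C on ray ZF]
2. ∠CQF = 31°  [linear pair at Q on FE]
3. ∠FCQ = 41°  [QC∥EZ, corresponding at C]
4. ∠CFQ = 108°  [△FQC]
5. ∠EFZ = 108°  [Q on FE, C on FZ]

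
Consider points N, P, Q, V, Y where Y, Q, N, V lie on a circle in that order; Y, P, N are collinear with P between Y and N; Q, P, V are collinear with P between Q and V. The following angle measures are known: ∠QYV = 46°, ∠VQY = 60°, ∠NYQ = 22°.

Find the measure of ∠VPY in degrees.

∠VPY = 82°

1. ∠VNY = 60°  [same arc YV]
2. ∠NVQ = 22°  [same arc QN]
3. ∠NPV = 98°  [△NPV]
4. ∠VPY = 82°  [linear pair at P on YN]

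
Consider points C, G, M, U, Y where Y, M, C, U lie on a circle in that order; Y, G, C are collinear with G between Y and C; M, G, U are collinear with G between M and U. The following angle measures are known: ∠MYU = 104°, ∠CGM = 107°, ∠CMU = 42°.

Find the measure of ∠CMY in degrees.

1. ∠MCU = 76°  [cyclic YMCU, opposite ∠Y+∠C]
2. ∠MCY = 31°  [△MGC]
3. ∠CUM = 62°  [△MCU]
4. ∠CYM = 62°  [same arc MC]
5. ∠CMY = 87°  [△YMC]

∠CMY = 87°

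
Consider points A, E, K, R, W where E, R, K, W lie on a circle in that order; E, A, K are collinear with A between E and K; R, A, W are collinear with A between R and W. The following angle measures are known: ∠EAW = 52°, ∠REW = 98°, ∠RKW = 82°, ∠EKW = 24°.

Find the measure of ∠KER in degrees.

∠KER = 28°

1. ∠KAR = 52°  [vertical angles at A]
2. ∠ERW = 24°  [same arc EW]
3. ∠EAR = 128°  [linear pair at A on EK]
4. ∠KER = 28°  [△EAR]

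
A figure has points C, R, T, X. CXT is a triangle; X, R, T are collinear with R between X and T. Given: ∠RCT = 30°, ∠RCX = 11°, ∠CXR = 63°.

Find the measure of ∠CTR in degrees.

1. ∠CRX = 106°  [△CXR]
2. ∠CRT = 74°  [linear pair at R on XT]
3. ∠CTR = 76°  [△CRT]

∠CTR = 76°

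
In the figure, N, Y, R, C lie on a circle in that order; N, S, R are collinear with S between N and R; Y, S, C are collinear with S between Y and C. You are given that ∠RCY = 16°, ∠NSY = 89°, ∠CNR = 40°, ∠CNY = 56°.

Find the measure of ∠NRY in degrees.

1. ∠RSY = 91°  [linear pair at S on NR]
2. ∠CYR = 40°  [same arc RC]
3. ∠NRY = 49°  [△YSR]

∠NRY = 49°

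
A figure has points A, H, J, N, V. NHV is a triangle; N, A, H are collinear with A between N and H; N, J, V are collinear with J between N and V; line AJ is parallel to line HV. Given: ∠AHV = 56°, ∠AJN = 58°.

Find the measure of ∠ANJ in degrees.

∠ANJ = 66°

1. ∠NHV = 56°  [A on ray HN]
2. ∠HVN = 58°  [AJ∥HV, corresponding at J]
3. ∠HNV = 66°  [△NHV]
4. ∠ANJ = 66°  [A on NH, J on NV]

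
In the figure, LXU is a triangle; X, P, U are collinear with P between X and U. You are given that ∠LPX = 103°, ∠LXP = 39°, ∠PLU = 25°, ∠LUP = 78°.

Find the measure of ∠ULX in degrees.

∠ULX = 63°

1. ∠LXU = 39°  [P on ray XU]
2. ∠LUX = 78°  [P on ray UX]
3. ∠ULX = 63°  [△LXU]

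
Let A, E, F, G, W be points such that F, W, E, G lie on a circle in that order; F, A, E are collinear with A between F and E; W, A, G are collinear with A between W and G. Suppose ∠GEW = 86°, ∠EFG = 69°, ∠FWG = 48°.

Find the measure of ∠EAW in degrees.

1. ∠GFW = 94°  [cyclic FWEG, opposite ∠F+∠E]
2. ∠EWG = 69°  [same arc EG]
3. ∠FGW = 38°  [△FWG]
4. ∠FEW = 38°  [same arc FW]
5. ∠EAW = 73°  [△WAE]

∠EAW = 73°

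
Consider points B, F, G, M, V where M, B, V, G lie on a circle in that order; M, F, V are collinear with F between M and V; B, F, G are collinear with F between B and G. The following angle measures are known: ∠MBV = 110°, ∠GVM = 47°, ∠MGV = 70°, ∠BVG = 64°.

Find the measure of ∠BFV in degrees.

1. ∠GBM = 47°  [same arc MG]
2. ∠GMV = 63°  [△MVG]
3. ∠BMG = 116°  [cyclic MBVG, opposite ∠M+∠V]
4. ∠BGM = 17°  [△MBG]
5. ∠GBV = 63°  [same arc VG]
6. ∠BVM = 17°  [same arc MB]
7. ∠BFV = 100°  [△BFV]

∠BFV = 100°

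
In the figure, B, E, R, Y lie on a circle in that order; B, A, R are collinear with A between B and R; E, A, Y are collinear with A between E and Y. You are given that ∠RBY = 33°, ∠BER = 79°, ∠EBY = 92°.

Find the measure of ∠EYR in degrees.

∠EYR = 59°

1. ∠REY = 33°  [same arc RY]
2. ∠ERY = 88°  [cyclic BERY, opposite ∠B+∠R]
3. ∠EYR = 59°  [△ERY]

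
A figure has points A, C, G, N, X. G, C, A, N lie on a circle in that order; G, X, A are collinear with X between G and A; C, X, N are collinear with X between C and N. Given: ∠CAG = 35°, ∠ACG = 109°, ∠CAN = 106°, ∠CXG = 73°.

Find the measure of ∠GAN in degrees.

1. ∠AGC = 36°  [△GCA]
2. ∠AXN = 73°  [vertical angles at X]
3. ∠ANC = 36°  [same arc CA]
4. ∠GAN = 71°  [△AXN]

∠GAN = 71°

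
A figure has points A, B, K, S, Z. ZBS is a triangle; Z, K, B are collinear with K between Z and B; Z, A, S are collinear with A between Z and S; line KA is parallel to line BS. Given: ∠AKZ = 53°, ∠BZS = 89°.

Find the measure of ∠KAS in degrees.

∠KAS = 142°

1. ∠SBZ = 53°  [KA∥BS, corresponding at K]
2. ∠BSZ = 38°  [△ZBS]
3. ∠KAZ = 38°  [KA∥BS, corresponding at A]
4. ∠KAS = 142°  [linear pair at A on ZS]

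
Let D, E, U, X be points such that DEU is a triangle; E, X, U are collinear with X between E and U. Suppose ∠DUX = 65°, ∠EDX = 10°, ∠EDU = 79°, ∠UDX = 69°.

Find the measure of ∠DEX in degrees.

1. ∠DUE = 65°  [X on ray UE]
2. ∠DEU = 36°  [△DEU]
3. ∠DEX = 36°  [X on ray EU]

∠DEX = 36°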